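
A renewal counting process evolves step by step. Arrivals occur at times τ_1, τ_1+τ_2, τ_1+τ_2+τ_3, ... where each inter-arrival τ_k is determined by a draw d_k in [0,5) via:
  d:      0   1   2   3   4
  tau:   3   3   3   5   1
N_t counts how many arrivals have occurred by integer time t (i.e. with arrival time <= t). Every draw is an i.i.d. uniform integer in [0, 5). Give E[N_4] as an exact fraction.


681/625

Inter-arrival values over d=0..4: [3, 3, 3, 5, 1]
Each d has probability 1/5, so the pmf of τ is: f(1) = 1/5, f(3) = 3/5, f(5) = 1/5
Renewal equation for m(n) = E[N_n]: condition on τ_1 = k (if k <= n, one arrival plus a fresh copy on the remaining n−k steps): m(n) = F(n) + Σ_{k<=n} f(k)·m(n−k), where F(n) = P(τ <= n) and m(0) = 0
m(1) = F(1) = 1/5
m(2) = F(2) + f(1)·m(1) = 1/5 + 1/5·1/5 = 6/25
m(3) = F(3) + f(1)·m(2) = 4/5 + 1/5·6/25 = 106/125
m(4) = F(4) + f(1)·m(3) + f(3)·m(1) = 4/5 + 1/5·106/125 + 3/5·1/5 = 681/625
E[N_4] = m(4) = 681/625


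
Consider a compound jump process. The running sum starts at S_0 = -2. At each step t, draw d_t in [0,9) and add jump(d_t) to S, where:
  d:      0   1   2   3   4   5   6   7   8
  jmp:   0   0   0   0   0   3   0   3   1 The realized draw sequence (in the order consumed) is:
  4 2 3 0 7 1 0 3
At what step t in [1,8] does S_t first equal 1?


5

t=0: S=-2, d=4, jump=0, S_1=-2
t=1: S=-2, d=2, jump=0, S_2=-2
t=2: S=-2, d=3, jump=0, S_3=-2
t=3: S=-2, d=0, jump=0, S_4=-2
t=4: S=-2, d=7, jump=3, S_5=1
t=5: S=1, d=1, jump=0, S_6=1
t=6: S=1, d=0, jump=0, S_7=1
t=7: S=1, d=3, jump=0, S_8=1


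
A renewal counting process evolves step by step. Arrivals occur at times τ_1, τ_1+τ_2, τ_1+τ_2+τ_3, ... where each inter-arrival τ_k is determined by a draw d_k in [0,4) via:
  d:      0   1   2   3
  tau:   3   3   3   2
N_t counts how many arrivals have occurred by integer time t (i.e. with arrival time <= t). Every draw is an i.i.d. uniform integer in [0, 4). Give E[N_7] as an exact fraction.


69/32

Inter-arrival values over d=0..3: [3, 3, 3, 2]
Each d has probability 1/4, so the pmf of τ is: f(2) = 1/4, f(3) = 3/4
Renewal equation for m(n) = E[N_n]: condition on τ_1 = k (if k <= n, one arrival plus a fresh copy on the remaining n−k steps): m(n) = F(n) + Σ_{k<=n} f(k)·m(n−k), where F(n) = P(τ <= n) and m(0) = 0
m(1) = F(1) = 0
m(2) = F(2) = 1/4
m(3) = F(3) = 1
m(4) = F(4) + f(2)·m(2) = 1 + 1/4·1/4 = 17/16
m(5) = F(5) + f(2)·m(3) + f(3)·m(2) = 1 + 1/4·1 + 3/4·1/4 = 23/16
m(6) = F(6) + f(2)·m(4) + f(3)·m(3) = 1 + 1/4·17/16 + 3/4·1 = 129/64
m(7) = F(7) + f(2)·m(5) + f(3)·m(4) = 1 + 1/4·23/16 + 3/4·17/16 = 69/32
E[N_7] = m(7) = 69/32


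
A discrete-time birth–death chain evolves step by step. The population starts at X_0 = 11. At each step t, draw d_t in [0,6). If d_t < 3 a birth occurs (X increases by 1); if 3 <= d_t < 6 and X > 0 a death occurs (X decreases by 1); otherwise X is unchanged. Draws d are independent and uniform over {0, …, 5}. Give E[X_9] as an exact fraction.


11

X can drop by at most 1 per step and X_0 = 11 > T = 9, so X_t >= 11 − t >= 2 > 0 for every t <= 9: the floor at 0 (the 'and X > 0' condition) never binds. Hence X_9 = X_0 + Σ_{t<9} Y_t with i.i.d. increments Y_t = y(d_t) ∈ {+1, −1, 0}.
Outcome values over d=0..5: [1, 1, 1, -1, -1, -1]
Σy = 0, Σy² = 6, M = 6
μ = 0/6 = 0,  σ² = 6/6 − (0)² = 1
E[X_9] = 11 + 9·(0) = 11


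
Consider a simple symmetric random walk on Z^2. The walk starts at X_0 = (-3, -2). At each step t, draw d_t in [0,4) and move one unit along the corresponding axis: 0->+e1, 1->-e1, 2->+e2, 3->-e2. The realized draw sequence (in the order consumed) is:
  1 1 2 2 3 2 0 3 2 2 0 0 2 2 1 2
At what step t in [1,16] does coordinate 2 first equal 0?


t=0: X=(-3, -2), d=1 → -e1, X_1=(-4, -2)
t=1: X=(-4, -2), d=1 → -e1, X_2=(-5, -2)
t=2: X=(-5, -2), d=2 → +e2, X_3=(-5, -1)
t=3: X=(-5, -1), d=2 → +e2, X_4=(-5, 0)
t=4: X=(-5, 0), d=3 → -e2, X_5=(-5, -1)
t=5: X=(-5, -1), d=2 → +e2, X_6=(-5, 0)
t=6: X=(-5, 0), d=0 → +e1, X_7=(-4, 0)
t=7: X=(-4, 0), d=3 → -e2, X_8=(-4, -1)
t=8: X=(-4, -1), d=2 → +e2, X_9=(-4, 0)
t=9: X=(-4, 0), d=2 → +e2, X_10=(-4, 1)
t=10: X=(-4, 1), d=0 → +e1, X_11=(-3, 1)
t=11: X=(-3, 1), d=0 → +e1, X_12=(-2, 1)
t=12: X=(-2, 1), d=2 → +e2, X_13=(-2, 2)
t=13: X=(-2, 2), d=2 → +e2, X_14=(-2, 3)
t=14: X=(-2, 3), d=1 → -e1, X_15=(-3, 3)
t=15: X=(-3, 3), d=2 → +e2, X_16=(-3, 4)

4


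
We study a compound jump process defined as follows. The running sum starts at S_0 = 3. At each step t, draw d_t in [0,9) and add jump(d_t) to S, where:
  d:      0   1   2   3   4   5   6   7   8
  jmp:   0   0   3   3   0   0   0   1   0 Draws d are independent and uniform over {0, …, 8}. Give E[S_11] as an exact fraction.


Outcome values over d=0..8: [0, 0, 3, 3, 0, 0, 0, 1, 0]
Σy = 7, Σy² = 19, M = 9
μ = 7/9 = 7/9,  σ² = 19/9 − (7/9)² = 122/81
E[S_11] = 3 + 11·(7/9) = 104/9

104/9


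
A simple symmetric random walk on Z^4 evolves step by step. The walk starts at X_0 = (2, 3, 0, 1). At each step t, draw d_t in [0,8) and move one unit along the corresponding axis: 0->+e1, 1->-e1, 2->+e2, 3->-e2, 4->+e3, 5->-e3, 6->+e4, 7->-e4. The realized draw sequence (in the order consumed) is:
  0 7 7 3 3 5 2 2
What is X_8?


(3, 3, -1, -1)

t=0: X=(2, 3, 0, 1), d=0 → +e1, X_1=(3, 3, 0, 1)
t=1: X=(3, 3, 0, 1), d=7 → -e4, X_2=(3, 3, 0, 0)
t=2: X=(3, 3, 0, 0), d=7 → -e4, X_3=(3, 3, 0, -1)
t=3: X=(3, 3, 0, -1), d=3 → -e2, X_4=(3, 2, 0, -1)
t=4: X=(3, 2, 0, -1), d=3 → -e2, X_5=(3, 1, 0, -1)
t=5: X=(3, 1, 0, -1), d=5 → -e3, X_6=(3, 1, -1, -1)
t=6: X=(3, 1, -1, -1), d=2 → +e2, X_7=(3, 2, -1, -1)
t=7: X=(3, 2, -1, -1), d=2 → +e2, X_8=(3, 3, -1, -1)


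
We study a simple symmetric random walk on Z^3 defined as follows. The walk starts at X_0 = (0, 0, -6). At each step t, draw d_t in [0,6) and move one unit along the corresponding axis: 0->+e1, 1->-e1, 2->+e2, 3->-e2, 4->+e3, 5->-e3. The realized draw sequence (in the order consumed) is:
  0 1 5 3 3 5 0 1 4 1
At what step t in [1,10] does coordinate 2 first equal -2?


t=0: X=(0, 0, -6), d=0 → +e1, X_1=(1, 0, -6)
t=1: X=(1, 0, -6), d=1 → -e1, X_2=(0, 0, -6)
t=2: X=(0, 0, -6), d=5 → -e3, X_3=(0, 0, -7)
t=3: X=(0, 0, -7), d=3 → -e2, X_4=(0, -1, -7)
t=4: X=(0, -1, -7), d=3 → -e2, X_5=(0, -2, -7)
t=5: X=(0, -2, -7), d=5 → -e3, X_6=(0, -2, -8)
t=6: X=(0, -2, -8), d=0 → +e1, X_7=(1, -2, -8)
t=7: X=(1, -2, -8), d=1 → -e1, X_8=(0, -2, -8)
t=8: X=(0, -2, -8), d=4 → +e3, X_9=(0, -2, -7)
t=9: X=(0, -2, -7), d=1 → -e1, X_10=(-1, -2, -7)

5


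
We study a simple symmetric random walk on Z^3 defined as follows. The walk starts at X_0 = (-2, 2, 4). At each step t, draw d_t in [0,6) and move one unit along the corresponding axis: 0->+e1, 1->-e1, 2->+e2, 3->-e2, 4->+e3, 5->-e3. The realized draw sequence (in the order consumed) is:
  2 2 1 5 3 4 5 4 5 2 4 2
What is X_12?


t=0: X=(-2, 2, 4), d=2 → +e2, X_1=(-2, 3, 4)
t=1: X=(-2, 3, 4), d=2 → +e2, X_2=(-2, 4, 4)
t=2: X=(-2, 4, 4), d=1 → -e1, X_3=(-3, 4, 4)
t=3: X=(-3, 4, 4), d=5 → -e3, X_4=(-3, 4, 3)
t=4: X=(-3, 4, 3), d=3 → -e2, X_5=(-3, 3, 3)
t=5: X=(-3, 3, 3), d=4 → +e3, X_6=(-3, 3, 4)
t=6: X=(-3, 3, 4), d=5 → -e3, X_7=(-3, 3, 3)
t=7: X=(-3, 3, 3), d=4 → +e3, X_8=(-3, 3, 4)
t=8: X=(-3, 3, 4), d=5 → -e3, X_9=(-3, 3, 3)
t=9: X=(-3, 3, 3), d=2 → +e2, X_10=(-3, 4, 3)
t=10: X=(-3, 4, 3), d=4 → +e3, X_11=(-3, 4, 4)
t=11: X=(-3, 4, 4), d=2 → +e2, X_12=(-3, 5, 4)

(-3, 5, 4)


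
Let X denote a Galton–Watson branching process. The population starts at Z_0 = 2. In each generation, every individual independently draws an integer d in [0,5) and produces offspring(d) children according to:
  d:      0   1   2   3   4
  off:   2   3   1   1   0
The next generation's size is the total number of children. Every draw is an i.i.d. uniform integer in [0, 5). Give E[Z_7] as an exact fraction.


Outcome values over d=0..4: [2, 3, 1, 1, 0]
Σy = 7, Σy² = 15, M = 5
μ = 7/5 = 7/5,  σ² = 15/5 − (7/5)² = 26/25
E[Z_0] = 2
E[Z_1] = 7/5·E[Z_0] = 14/5
E[Z_2] = 7/5·E[Z_1] = 98/25
E[Z_3] = 7/5·E[Z_2] = 686/125
E[Z_4] = 7/5·E[Z_3] = 4802/625
E[Z_5] = 7/5·E[Z_4] = 33614/3125
E[Z_6] = 7/5·E[Z_5] = 235298/15625
E[Z_7] = 7/5·E[Z_6] = 1647086/78125

1647086/78125


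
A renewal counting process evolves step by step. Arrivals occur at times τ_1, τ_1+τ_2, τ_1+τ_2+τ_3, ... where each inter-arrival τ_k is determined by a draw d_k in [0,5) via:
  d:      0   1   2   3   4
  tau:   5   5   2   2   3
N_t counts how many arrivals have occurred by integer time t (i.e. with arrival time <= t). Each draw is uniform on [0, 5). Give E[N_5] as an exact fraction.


33/25

Inter-arrival values over d=0..4: [5, 5, 2, 2, 3]
Each d has probability 1/5, so the pmf of τ is: f(2) = 2/5, f(3) = 1/5, f(5) = 2/5
Renewal equation for m(n) = E[N_n]: condition on τ_1 = k (if k <= n, one arrival plus a fresh copy on the remaining n−k steps): m(n) = F(n) + Σ_{k<=n} f(k)·m(n−k), where F(n) = P(τ <= n) and m(0) = 0
m(1) = F(1) = 0
m(2) = F(2) = 2/5
m(3) = F(3) = 3/5
m(4) = F(4) + f(2)·m(2) = 3/5 + 2/5·2/5 = 19/25
m(5) = F(5) + f(2)·m(3) + f(3)·m(2) = 1 + 2/5·3/5 + 1/5·2/5 = 33/25
E[N_5] = m(5) = 33/25


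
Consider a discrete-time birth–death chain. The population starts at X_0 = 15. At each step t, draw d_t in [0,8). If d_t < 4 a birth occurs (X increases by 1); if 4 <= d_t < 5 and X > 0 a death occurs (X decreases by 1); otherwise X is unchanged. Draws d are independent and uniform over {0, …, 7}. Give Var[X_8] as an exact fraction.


X can drop by at most 1 per step and X_0 = 15 > T = 8, so X_t >= 15 − t >= 7 > 0 for every t <= 8: the floor at 0 (the 'and X > 0' condition) never binds. Hence X_8 = X_0 + Σ_{t<8} Y_t with i.i.d. increments Y_t = y(d_t) ∈ {+1, −1, 0}.
Outcome values over d=0..7: [1, 1, 1, 1, -1, 0, 0, 0]
Σy = 3, Σy² = 5, M = 8
μ = 3/8 = 3/8,  σ² = 5/8 − (3/8)² = 31/64
Independent increments: Var[X_8] = 8·σ² = 8·(31/64) = 31/8

31/8


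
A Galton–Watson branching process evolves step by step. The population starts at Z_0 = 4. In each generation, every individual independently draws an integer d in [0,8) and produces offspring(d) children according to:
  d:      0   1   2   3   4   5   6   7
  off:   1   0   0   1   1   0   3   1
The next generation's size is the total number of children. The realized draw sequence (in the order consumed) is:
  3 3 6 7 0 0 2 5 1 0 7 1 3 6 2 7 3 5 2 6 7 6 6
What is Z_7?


7

gen 0: Z_0=4, draws=[3, 3, 6, 7], offspring=[1, 1, 3, 1], Z_1=6
gen 1: Z_1=6, draws=[0, 0, 2, 5, 1, 0], offspring=[1, 1, 0, 0, 0, 1], Z_2=3
gen 2: Z_2=3, draws=[7, 1, 3], offspring=[1, 0, 1], Z_3=2
gen 3: Z_3=2, draws=[6, 2], offspring=[3, 0], Z_4=3
gen 4: Z_4=3, draws=[7, 3, 5], offspring=[1, 1, 0], Z_5=2
gen 5: Z_5=2, draws=[2, 6], offspring=[0, 3], Z_6=3
gen 6: Z_6=3, draws=[7, 6, 6], offspring=[1, 3, 3], Z_7=7


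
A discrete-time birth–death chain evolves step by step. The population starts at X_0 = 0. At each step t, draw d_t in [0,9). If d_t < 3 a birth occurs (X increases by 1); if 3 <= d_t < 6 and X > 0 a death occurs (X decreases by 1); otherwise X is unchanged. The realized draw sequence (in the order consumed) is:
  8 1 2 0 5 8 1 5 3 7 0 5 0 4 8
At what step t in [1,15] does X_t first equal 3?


t=0: X=0, d=8 → hold, X_1=0
t=1: X=0, d=1 → birth, X_2=1
t=2: X=1, d=2 → birth, X_3=2
t=3: X=2, d=0 → birth, X_4=3
t=4: X=3, d=5 → death, X_5=2
t=5: X=2, d=8 → hold, X_6=2
t=6: X=2, d=1 → birth, X_7=3
t=7: X=3, d=5 → death, X_8=2
t=8: X=2, d=3 → death, X_9=1
t=9: X=1, d=7 → hold, X_10=1
t=10: X=1, d=0 → birth, X_11=2
t=11: X=2, d=5 → death, X_12=1
t=12: X=1, d=0 → birth, X_13=2
t=13: X=2, d=4 → death, X_14=1
t=14: X=1, d=8 → hold, X_15=1

4


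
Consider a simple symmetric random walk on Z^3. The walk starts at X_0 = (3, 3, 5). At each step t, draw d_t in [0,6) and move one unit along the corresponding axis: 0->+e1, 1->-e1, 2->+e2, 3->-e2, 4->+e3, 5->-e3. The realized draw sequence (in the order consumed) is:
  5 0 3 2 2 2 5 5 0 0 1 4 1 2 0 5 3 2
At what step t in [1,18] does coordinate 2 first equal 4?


5

t=0: X=(3, 3, 5), d=5 → -e3, X_1=(3, 3, 4)
t=1: X=(3, 3, 4), d=0 → +e1, X_2=(4, 3, 4)
t=2: X=(4, 3, 4), d=3 → -e2, X_3=(4, 2, 4)
t=3: X=(4, 2, 4), d=2 → +e2, X_4=(4, 3, 4)
t=4: X=(4, 3, 4), d=2 → +e2, X_5=(4, 4, 4)
t=5: X=(4, 4, 4), d=2 → +e2, X_6=(4, 5, 4)
t=6: X=(4, 5, 4), d=5 → -e3, X_7=(4, 5, 3)
t=7: X=(4, 5, 3), d=5 → -e3, X_8=(4, 5, 2)
t=8: X=(4, 5, 2), d=0 → +e1, X_9=(5, 5, 2)
t=9: X=(5, 5, 2), d=0 → +e1, X_10=(6, 5, 2)
t=10: X=(6, 5, 2), d=1 → -e1, X_11=(5, 5, 2)
t=11: X=(5, 5, 2), d=4 → +e3, X_12=(5, 5, 3)
t=12: X=(5, 5, 3), d=1 → -e1, X_13=(4, 5, 3)
t=13: X=(4, 5, 3), d=2 → +e2, X_14=(4, 6, 3)
t=14: X=(4, 6, 3), d=0 → +e1, X_15=(5, 6, 3)
t=15: X=(5, 6, 3), d=5 → -e3, X_16=(5, 6, 2)
t=16: X=(5, 6, 2), d=3 → -e2, X_17=(5, 5, 2)
t=17: X=(5, 5, 2), d=2 → +e2, X_18=(5, 6, 2)


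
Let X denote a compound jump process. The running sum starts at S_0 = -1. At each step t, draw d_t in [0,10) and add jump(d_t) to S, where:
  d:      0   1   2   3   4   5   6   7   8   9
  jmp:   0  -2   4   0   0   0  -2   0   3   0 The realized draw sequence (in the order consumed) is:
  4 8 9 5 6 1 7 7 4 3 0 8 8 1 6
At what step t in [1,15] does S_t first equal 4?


13

t=0: S=-1, d=4, jump=0, S_1=-1
t=1: S=-1, d=8, jump=3, S_2=2
t=2: S=2, d=9, jump=0, S_3=2
t=3: S=2, d=5, jump=0, S_4=2
t=4: S=2, d=6, jump=-2, S_5=0
t=5: S=0, d=1, jump=-2, S_6=-2
t=6: S=-2, d=7, jump=0, S_7=-2
t=7: S=-2, d=7, jump=0, S_8=-2
t=8: S=-2, d=4, jump=0, S_9=-2
t=9: S=-2, d=3, jump=0, S_10=-2
t=10: S=-2, d=0, jump=0, S_11=-2
t=11: S=-2, d=8, jump=3, S_12=1
t=12: S=1, d=8, jump=3, S_13=4
t=13: S=4, d=1, jump=-2, S_14=2
t=14: S=2, d=6, jump=-2, S_15=0


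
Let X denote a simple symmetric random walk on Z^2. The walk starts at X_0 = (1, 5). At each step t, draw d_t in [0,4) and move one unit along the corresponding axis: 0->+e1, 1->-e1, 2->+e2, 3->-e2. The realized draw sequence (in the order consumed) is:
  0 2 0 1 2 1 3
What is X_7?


(1, 6)

t=0: X=(1, 5), d=0 → +e1, X_1=(2, 5)
t=1: X=(2, 5), d=2 → +e2, X_2=(2, 6)
t=2: X=(2, 6), d=0 → +e1, X_3=(3, 6)
t=3: X=(3, 6), d=1 → -e1, X_4=(2, 6)
t=4: X=(2, 6), d=2 → +e2, X_5=(2, 7)
t=5: X=(2, 7), d=1 → -e1, X_6=(1, 7)
t=6: X=(1, 7), d=3 → -e2, X_7=(1, 6)


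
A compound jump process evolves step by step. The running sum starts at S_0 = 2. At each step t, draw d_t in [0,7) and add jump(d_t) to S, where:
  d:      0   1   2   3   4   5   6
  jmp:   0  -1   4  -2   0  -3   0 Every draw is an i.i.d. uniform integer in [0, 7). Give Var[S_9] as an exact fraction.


1854/49

Outcome values over d=0..6: [0, -1, 4, -2, 0, -3, 0]
Σy = -2, Σy² = 30, M = 7
μ = -2/7 = -2/7,  σ² = 30/7 − (-2/7)² = 206/49
Independent increments: Var[S_9] = 9·σ² = 9·(206/49) = 1854/49


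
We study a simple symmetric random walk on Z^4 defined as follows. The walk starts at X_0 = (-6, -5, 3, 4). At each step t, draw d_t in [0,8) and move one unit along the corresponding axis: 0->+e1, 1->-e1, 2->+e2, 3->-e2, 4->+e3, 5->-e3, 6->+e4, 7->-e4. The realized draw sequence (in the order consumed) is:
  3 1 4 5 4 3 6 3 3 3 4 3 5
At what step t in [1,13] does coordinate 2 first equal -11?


t=0: X=(-6, -5, 3, 4), d=3 → -e2, X_1=(-6, -6, 3, 4)
t=1: X=(-6, -6, 3, 4), d=1 → -e1, X_2=(-7, -6, 3, 4)
t=2: X=(-7, -6, 3, 4), d=4 → +e3, X_3=(-7, -6, 4, 4)
t=3: X=(-7, -6, 4, 4), d=5 → -e3, X_4=(-7, -6, 3, 4)
t=4: X=(-7, -6, 3, 4), d=4 → +e3, X_5=(-7, -6, 4, 4)
t=5: X=(-7, -6, 4, 4), d=3 → -e2, X_6=(-7, -7, 4, 4)
t=6: X=(-7, -7, 4, 4), d=6 → +e4, X_7=(-7, -7, 4, 5)
t=7: X=(-7, -7, 4, 5), d=3 → -e2, X_8=(-7, -8, 4, 5)
t=8: X=(-7, -8, 4, 5), d=3 → -e2, X_9=(-7, -9, 4, 5)
t=9: X=(-7, -9, 4, 5), d=3 → -e2, X_10=(-7, -10, 4, 5)
t=10: X=(-7, -10, 4, 5), d=4 → +e3, X_11=(-7, -10, 5, 5)
t=11: X=(-7, -10, 5, 5), d=3 → -e2, X_12=(-7, -11, 5, 5)
t=12: X=(-7, -11, 5, 5), d=5 → -e3, X_13=(-7, -11, 4, 5)

12


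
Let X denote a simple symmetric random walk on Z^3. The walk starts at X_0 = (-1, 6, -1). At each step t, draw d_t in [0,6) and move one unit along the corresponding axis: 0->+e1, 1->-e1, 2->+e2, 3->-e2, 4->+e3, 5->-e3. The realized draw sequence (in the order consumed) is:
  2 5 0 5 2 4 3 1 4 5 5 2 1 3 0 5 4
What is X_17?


t=0: X=(-1, 6, -1), d=2 → +e2, X_1=(-1, 7, -1)
t=1: X=(-1, 7, -1), d=5 → -e3, X_2=(-1, 7, -2)
t=2: X=(-1, 7, -2), d=0 → +e1, X_3=(0, 7, -2)
t=3: X=(0, 7, -2), d=5 → -e3, X_4=(0, 7, -3)
t=4: X=(0, 7, -3), d=2 → +e2, X_5=(0, 8, -3)
t=5: X=(0, 8, -3), d=4 → +e3, X_6=(0, 8, -2)
t=6: X=(0, 8, -2), d=3 → -e2, X_7=(0, 7, -2)
t=7: X=(0, 7, -2), d=1 → -e1, X_8=(-1, 7, -2)
t=8: X=(-1, 7, -2), d=4 → +e3, X_9=(-1, 7, -1)
t=9: X=(-1, 7, -1), d=5 → -e3, X_10=(-1, 7, -2)
t=10: X=(-1, 7, -2), d=5 → -e3, X_11=(-1, 7, -3)
t=11: X=(-1, 7, -3), d=2 → +e2, X_12=(-1, 8, -3)
t=12: X=(-1, 8, -3), d=1 → -e1, X_13=(-2, 8, -3)
t=13: X=(-2, 8, -3), d=3 → -e2, X_14=(-2, 7, -3)
t=14: X=(-2, 7, -3), d=0 → +e1, X_15=(-1, 7, -3)
t=15: X=(-1, 7, -3), d=5 → -e3, X_16=(-1, 7, -4)
t=16: X=(-1, 7, -4), d=4 → +e3, X_17=(-1, 7, -3)

(-1, 7, -3)


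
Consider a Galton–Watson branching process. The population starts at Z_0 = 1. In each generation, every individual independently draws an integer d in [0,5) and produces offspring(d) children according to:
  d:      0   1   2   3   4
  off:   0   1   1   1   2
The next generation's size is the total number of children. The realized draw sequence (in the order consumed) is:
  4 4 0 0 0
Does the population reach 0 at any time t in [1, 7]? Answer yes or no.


yes

gen 0: Z_0=1, draws=[4], offspring=[2], Z_1=2
gen 1: Z_1=2, draws=[4, 0], offspring=[2, 0], Z_2=2
gen 2: Z_2=2, draws=[0, 0], offspring=[0, 0], Z_3=0
gen 3: Z_3=0, draws=[], offspring=[], Z_4=0
gen 4: Z_4=0, draws=[], offspring=[], Z_5=0
gen 5: Z_5=0, draws=[], offspring=[], Z_6=0
gen 6: Z_6=0, draws=[], offspring=[], Z_7=0


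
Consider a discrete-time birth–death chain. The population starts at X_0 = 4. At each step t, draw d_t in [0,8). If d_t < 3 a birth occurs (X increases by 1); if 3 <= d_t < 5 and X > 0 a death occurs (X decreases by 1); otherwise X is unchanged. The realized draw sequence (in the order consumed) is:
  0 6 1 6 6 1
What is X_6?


t=0: X=4, d=0 → birth, X_1=5
t=1: X=5, d=6 → hold, X_2=5
t=2: X=5, d=1 → birth, X_3=6
t=3: X=6, d=6 → hold, X_4=6
t=4: X=6, d=6 → hold, X_5=6
t=5: X=6, d=1 → birth, X_6=7

7


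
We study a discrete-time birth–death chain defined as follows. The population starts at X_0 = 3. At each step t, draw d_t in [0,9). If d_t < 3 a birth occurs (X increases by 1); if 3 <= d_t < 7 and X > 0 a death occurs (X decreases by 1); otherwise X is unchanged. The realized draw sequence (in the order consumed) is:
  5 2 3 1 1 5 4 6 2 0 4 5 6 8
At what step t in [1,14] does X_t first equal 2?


t=0: X=3, d=5 → death, X_1=2
t=1: X=2, d=2 → birth, X_2=3
t=2: X=3, d=3 → death, X_3=2
t=3: X=2, d=1 → birth, X_4=3
t=4: X=3, d=1 → birth, X_5=4
t=5: X=4, d=5 → death, X_6=3
t=6: X=3, d=4 → death, X_7=2
t=7: X=2, d=6 → death, X_8=1
t=8: X=1, d=2 → birth, X_9=2
t=9: X=2, d=0 → birth, X_10=3
t=10: X=3, d=4 → death, X_11=2
t=11: X=2, d=5 → death, X_12=1
t=12: X=1, d=6 → death, X_13=0
t=13: X=0, d=8 → hold, X_14=0

1


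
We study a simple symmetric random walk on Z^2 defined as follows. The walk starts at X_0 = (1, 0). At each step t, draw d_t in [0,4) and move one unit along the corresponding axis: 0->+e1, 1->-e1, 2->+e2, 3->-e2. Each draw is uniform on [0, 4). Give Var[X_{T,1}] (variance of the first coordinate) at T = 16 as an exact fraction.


Outcome values over d=0..3: [1, -1, 0, 0]
Σy = 0, Σy² = 2, M = 4
μ = 0/4 = 0,  σ² = 2/4 − (0)² = 1/2
Independent increments: Var[X_16] = 16·σ² = 16·(1/2) = 8

8


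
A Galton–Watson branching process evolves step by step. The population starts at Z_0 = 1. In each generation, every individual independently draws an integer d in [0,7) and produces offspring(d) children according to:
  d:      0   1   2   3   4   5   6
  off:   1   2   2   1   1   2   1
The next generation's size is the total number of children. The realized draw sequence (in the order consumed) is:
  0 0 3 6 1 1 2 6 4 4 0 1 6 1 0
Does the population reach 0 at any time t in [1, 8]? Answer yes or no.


no

gen 0: Z_0=1, draws=[0], offspring=[1], Z_1=1
gen 1: Z_1=1, draws=[0], offspring=[1], Z_2=1
gen 2: Z_2=1, draws=[3], offspring=[1], Z_3=1
gen 3: Z_3=1, draws=[6], offspring=[1], Z_4=1
gen 4: Z_4=1, draws=[1], offspring=[2], Z_5=2
gen 5: Z_5=2, draws=[1, 2], offspring=[2, 2], Z_6=4
gen 6: Z_6=4, draws=[6, 4, 4, 0], offspring=[1, 1, 1, 1], Z_7=4
gen 7: Z_7=4, draws=[1, 6, 1, 0], offspring=[2, 1, 2, 1], Z_8=6


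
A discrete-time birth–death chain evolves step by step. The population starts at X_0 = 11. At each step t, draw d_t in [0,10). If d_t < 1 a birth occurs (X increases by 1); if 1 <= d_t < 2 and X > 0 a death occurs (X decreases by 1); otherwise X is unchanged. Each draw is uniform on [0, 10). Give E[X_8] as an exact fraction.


X can drop by at most 1 per step and X_0 = 11 > T = 8, so X_t >= 11 − t >= 3 > 0 for every t <= 8: the floor at 0 (the 'and X > 0' condition) never binds. Hence X_8 = X_0 + Σ_{t<8} Y_t with i.i.d. increments Y_t = y(d_t) ∈ {+1, −1, 0}.
Outcome values over d=0..9: [1, -1, 0, 0, 0, 0, 0, 0, 0, 0]
Σy = 0, Σy² = 2, M = 10
μ = 0/10 = 0,  σ² = 2/10 − (0)² = 1/5
E[X_8] = 11 + 8·(0) = 11

11


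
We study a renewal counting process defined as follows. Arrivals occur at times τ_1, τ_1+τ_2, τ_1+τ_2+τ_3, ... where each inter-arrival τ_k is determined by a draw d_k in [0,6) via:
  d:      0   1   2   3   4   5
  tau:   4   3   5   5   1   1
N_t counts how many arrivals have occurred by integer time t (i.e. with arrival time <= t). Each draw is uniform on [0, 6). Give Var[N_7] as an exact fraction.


Inter-arrival values over d=0..5: [4, 3, 5, 5, 1, 1]
Each d has probability 1/6, so the pmf of τ is: f(1) = 1/3, f(3) = 1/6, f(4) = 1/6, f(5) = 1/3
Let p_n(j) = P(N_n = j), with p_0 = [1]. Condition on τ_1: p_n(0) = P(τ > n), and for j >= 1, p_n(j) = Σ_{k<=n} f(k)·p_{n−k}(j−1)
p_1 = [2/3, 1/3]  (j = 0..1)
p_2 = [2/3, 2/9, 1/9]  (j = 0..2)
p_3 = [1/2, 7/18, 2/27, 1/27]  (j = 0..3)
p_4 = [1/3, 4/9, 5/27, 2/81, 1/81]  (j = 0..4)
p_5 = [0, 2/3, 13/54, 13/162, 2/243, 1/243]  (j = 0..5)
p_6 = [0, 5/12, 47/108, 1/9, 8/243, 2/729, 1/729]  (j = 0..6)
p_7 = [0, 13/36, 19/54, 73/324, 23/486, 19/1458, 2/2187, 1/2187]  (j = 0..7)
E[N_7] = Σ j·p_7(j) = 8765/4374;  E[N_7²] = Σ j²·p_7(j) = 10792/2187
Var[N_7] = 10792/2187 − (8765/4374)² = 17583191/19131876

17583191/19131876


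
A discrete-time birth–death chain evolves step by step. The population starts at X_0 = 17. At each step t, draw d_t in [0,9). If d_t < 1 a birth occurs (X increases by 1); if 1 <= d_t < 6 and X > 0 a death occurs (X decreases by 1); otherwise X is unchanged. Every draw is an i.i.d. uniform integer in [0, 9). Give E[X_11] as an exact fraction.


109/9

X can drop by at most 1 per step and X_0 = 17 > T = 11, so X_t >= 17 − t >= 6 > 0 for every t <= 11: the floor at 0 (the 'and X > 0' condition) never binds. Hence X_11 = X_0 + Σ_{t<11} Y_t with i.i.d. increments Y_t = y(d_t) ∈ {+1, −1, 0}.
Outcome values over d=0..8: [1, -1, -1, -1, -1, -1, 0, 0, 0]
Σy = -4, Σy² = 6, M = 9
μ = -4/9 = -4/9,  σ² = 6/9 − (-4/9)² = 38/81
E[X_11] = 17 + 11·(-4/9) = 109/9


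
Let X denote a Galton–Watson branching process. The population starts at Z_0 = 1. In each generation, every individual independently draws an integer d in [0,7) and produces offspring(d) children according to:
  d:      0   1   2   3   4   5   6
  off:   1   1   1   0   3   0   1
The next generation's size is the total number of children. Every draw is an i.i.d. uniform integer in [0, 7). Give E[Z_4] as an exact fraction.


1

Outcome values over d=0..6: [1, 1, 1, 0, 3, 0, 1]
Σy = 7, Σy² = 13, M = 7
μ = 7/7 = 1,  σ² = 13/7 − (1)² = 6/7
E[Z_0] = 1
E[Z_1] = 1·E[Z_0] = 1
E[Z_2] = 1·E[Z_1] = 1
E[Z_3] = 1·E[Z_2] = 1
E[Z_4] = 1·E[Z_3] = 1


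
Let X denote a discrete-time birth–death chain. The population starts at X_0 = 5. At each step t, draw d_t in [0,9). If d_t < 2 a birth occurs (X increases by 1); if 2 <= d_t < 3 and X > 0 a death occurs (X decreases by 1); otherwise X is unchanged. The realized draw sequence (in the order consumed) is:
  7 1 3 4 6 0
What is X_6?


t=0: X=5, d=7 → hold, X_1=5
t=1: X=5, d=1 → birth, X_2=6
t=2: X=6, d=3 → hold, X_3=6
t=3: X=6, d=4 → hold, X_4=6
t=4: X=6, d=6 → hold, X_5=6
t=5: X=6, d=0 → birth, X_6=7

7


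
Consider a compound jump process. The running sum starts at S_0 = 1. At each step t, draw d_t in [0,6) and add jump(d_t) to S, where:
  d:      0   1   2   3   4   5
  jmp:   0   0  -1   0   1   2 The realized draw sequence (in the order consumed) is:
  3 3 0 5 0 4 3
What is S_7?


4

t=0: S=1, d=3, jump=0, S_1=1
t=1: S=1, d=3, jump=0, S_2=1
t=2: S=1, d=0, jump=0, S_3=1
t=3: S=1, d=5, jump=2, S_4=3
t=4: S=3, d=0, jump=0, S_5=3
t=5: S=3, d=4, jump=1, S_6=4
t=6: S=4, d=3, jump=0, S_7=4


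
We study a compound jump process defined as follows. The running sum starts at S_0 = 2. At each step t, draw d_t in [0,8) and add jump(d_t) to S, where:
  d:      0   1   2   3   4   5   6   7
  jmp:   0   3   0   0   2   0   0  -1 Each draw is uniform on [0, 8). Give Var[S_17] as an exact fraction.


Outcome values over d=0..7: [0, 3, 0, 0, 2, 0, 0, -1]
Σy = 4, Σy² = 14, M = 8
μ = 4/8 = 1/2,  σ² = 14/8 − (1/2)² = 3/2
Independent increments: Var[S_17] = 17·σ² = 17·(3/2) = 51/2

51/2


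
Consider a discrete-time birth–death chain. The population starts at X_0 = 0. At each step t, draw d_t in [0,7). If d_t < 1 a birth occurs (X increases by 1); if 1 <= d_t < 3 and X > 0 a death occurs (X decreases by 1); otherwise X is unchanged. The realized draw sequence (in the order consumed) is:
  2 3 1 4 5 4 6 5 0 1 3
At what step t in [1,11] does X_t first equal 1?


9

t=0: X=0, d=2 → hold, X_1=0
t=1: X=0, d=3 → hold, X_2=0
t=2: X=0, d=1 → hold, X_3=0
t=3: X=0, d=4 → hold, X_4=0
t=4: X=0, d=5 → hold, X_5=0
t=5: X=0, d=4 → hold, X_6=0
t=6: X=0, d=6 → hold, X_7=0
t=7: X=0, d=5 → hold, X_8=0
t=8: X=0, d=0 → birth, X_9=1
t=9: X=1, d=1 → death, X_10=0
t=10: X=0, d=3 → hold, X_11=0


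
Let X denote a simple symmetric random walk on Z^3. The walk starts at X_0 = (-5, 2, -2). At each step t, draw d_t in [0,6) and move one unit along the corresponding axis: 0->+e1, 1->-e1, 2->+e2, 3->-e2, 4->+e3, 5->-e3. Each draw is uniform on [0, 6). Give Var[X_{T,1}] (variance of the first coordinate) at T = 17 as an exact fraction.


Outcome values over d=0..5: [1, -1, 0, 0, 0, 0]
Σy = 0, Σy² = 2, M = 6
μ = 0/6 = 0,  σ² = 2/6 − (0)² = 1/3
Independent increments: Var[X_17] = 17·σ² = 17·(1/3) = 17/3

17/3


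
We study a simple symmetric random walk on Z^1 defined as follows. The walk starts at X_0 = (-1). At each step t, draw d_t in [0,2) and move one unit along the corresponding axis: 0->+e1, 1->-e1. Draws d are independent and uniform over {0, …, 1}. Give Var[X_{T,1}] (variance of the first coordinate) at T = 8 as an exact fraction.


Outcome values over d=0..1: [1, -1]
Σy = 0, Σy² = 2, M = 2
μ = 0/2 = 0,  σ² = 2/2 − (0)² = 1
Independent increments: Var[X_8] = 8·σ² = 8·(1) = 8

8


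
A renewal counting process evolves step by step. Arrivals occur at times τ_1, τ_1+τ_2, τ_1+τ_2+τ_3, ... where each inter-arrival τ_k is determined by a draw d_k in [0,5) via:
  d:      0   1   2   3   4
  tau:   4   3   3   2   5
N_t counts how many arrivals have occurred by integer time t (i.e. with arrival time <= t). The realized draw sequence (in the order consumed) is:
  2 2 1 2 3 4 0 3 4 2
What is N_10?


3

draw d_1=2: τ_1=3, arrival time A_1=3
draw d_2=2: τ_2=3, arrival time A_2=6
draw d_3=1: τ_3=3, arrival time A_3=9
draw d_4=2: τ_4=3, arrival time A_4=12
draw d_5=3: τ_5=2, arrival time A_5=14
draw d_6=4: τ_6=5, arrival time A_6=19
draw d_7=0: τ_7=4, arrival time A_7=23
draw d_8=3: τ_8=2, arrival time A_8=25
draw d_9=4: τ_9=5, arrival time A_9=30
draw d_10=2: τ_10=3, arrival time A_10=33
N_t over t=0..10: 0:0 1:0 2:0 3:1 4:1 5:1 6:2 7:2 8:2 9:3 10:3


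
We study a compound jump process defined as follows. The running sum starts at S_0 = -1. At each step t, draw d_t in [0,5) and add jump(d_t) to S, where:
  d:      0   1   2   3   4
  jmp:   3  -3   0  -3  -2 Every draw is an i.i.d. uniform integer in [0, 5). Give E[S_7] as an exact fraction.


Outcome values over d=0..4: [3, -3, 0, -3, -2]
Σy = -5, Σy² = 31, M = 5
μ = -5/5 = -1,  σ² = 31/5 − (-1)² = 26/5
E[S_7] = -1 + 7·(-1) = -8

-8


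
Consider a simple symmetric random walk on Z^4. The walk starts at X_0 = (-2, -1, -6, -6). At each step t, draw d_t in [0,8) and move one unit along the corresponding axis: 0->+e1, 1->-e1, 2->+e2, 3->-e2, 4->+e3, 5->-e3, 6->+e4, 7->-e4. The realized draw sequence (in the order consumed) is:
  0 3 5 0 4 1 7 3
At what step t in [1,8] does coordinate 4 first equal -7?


t=0: X=(-2, -1, -6, -6), d=0 → +e1, X_1=(-1, -1, -6, -6)
t=1: X=(-1, -1, -6, -6), d=3 → -e2, X_2=(-1, -2, -6, -6)
t=2: X=(-1, -2, -6, -6), d=5 → -e3, X_3=(-1, -2, -7, -6)
t=3: X=(-1, -2, -7, -6), d=0 → +e1, X_4=(0, -2, -7, -6)
t=4: X=(0, -2, -7, -6), d=4 → +e3, X_5=(0, -2, -6, -6)
t=5: X=(0, -2, -6, -6), d=1 → -e1, X_6=(-1, -2, -6, -6)
t=6: X=(-1, -2, -6, -6), d=7 → -e4, X_7=(-1, -2, -6, -7)
t=7: X=(-1, -2, -6, -7), d=3 → -e2, X_8=(-1, -3, -6, -7)

7


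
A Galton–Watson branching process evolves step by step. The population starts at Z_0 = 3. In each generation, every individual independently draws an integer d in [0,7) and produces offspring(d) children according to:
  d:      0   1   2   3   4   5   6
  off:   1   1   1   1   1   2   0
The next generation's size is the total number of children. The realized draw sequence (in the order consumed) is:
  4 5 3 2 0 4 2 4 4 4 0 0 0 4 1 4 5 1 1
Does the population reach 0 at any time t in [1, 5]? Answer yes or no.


gen 0: Z_0=3, draws=[4, 5, 3], offspring=[1, 2, 1], Z_1=4
gen 1: Z_1=4, draws=[2, 0, 4, 2], offspring=[1, 1, 1, 1], Z_2=4
gen 2: Z_2=4, draws=[4, 4, 4, 0], offspring=[1, 1, 1, 1], Z_3=4
gen 3: Z_3=4, draws=[0, 0, 4, 1], offspring=[1, 1, 1, 1], Z_4=4
gen 4: Z_4=4, draws=[4, 5, 1, 1], offspring=[1, 2, 1, 1], Z_5=5

no


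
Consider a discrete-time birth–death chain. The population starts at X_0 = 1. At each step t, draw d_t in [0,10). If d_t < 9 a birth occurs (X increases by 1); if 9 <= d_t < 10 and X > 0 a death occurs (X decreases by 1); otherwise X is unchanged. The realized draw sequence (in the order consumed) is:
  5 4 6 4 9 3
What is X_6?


t=0: X=1, d=5 → birth, X_1=2
t=1: X=2, d=4 → birth, X_2=3
t=2: X=3, d=6 → birth, X_3=4
t=3: X=4, d=4 → birth, X_4=5
t=4: X=5, d=9 → death, X_5=4
t=5: X=4, d=3 → birth, X_6=5

5


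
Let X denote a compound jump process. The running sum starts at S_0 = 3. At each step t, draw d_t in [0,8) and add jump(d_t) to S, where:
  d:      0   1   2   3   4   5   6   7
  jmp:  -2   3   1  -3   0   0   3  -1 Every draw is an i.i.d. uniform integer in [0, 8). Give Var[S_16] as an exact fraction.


263/4

Outcome values over d=0..7: [-2, 3, 1, -3, 0, 0, 3, -1]
Σy = 1, Σy² = 33, M = 8
μ = 1/8 = 1/8,  σ² = 33/8 − (1/8)² = 263/64
Independent increments: Var[S_16] = 16·σ² = 16·(263/64) = 263/4


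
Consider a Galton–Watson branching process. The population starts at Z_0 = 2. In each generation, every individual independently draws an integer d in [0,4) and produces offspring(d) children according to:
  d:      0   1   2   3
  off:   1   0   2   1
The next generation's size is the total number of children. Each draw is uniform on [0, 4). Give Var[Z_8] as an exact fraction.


8

Outcome values over d=0..3: [1, 0, 2, 1]
Σy = 4, Σy² = 6, M = 4
μ = 4/4 = 1,  σ² = 6/4 − (1)² = 1/2
V_0 = 0, E_0 = 2
V_1 = 1/2·E_0 + (1)²·V_0 = 1;  E_1 = 2
V_2 = 1/2·E_1 + (1)²·V_1 = 2;  E_2 = 2
V_3 = 1/2·E_2 + (1)²·V_2 = 3;  E_3 = 2
V_4 = 1/2·E_3 + (1)²·V_3 = 4;  E_4 = 2
V_5 = 1/2·E_4 + (1)²·V_4 = 5;  E_5 = 2
V_6 = 1/2·E_5 + (1)²·V_5 = 6;  E_6 = 2
V_7 = 1/2·E_6 + (1)²·V_6 = 7;  E_7 = 2
V_8 = 1/2·E_7 + (1)²·V_7 = 8;  E_8 = 2


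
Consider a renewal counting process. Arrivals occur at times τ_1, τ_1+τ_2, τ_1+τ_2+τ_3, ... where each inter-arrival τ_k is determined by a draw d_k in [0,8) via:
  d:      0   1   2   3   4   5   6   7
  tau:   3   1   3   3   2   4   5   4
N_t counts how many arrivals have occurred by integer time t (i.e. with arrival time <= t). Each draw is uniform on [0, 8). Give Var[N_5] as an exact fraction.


Inter-arrival values over d=0..7: [3, 1, 3, 3, 2, 4, 5, 4]
Each d has probability 1/8, so the pmf of τ is: f(1) = 1/8, f(2) = 1/8, f(3) = 3/8, f(4) = 1/4, f(5) = 1/8
Let p_n(j) = P(N_n = j), with p_0 = [1]. Condition on τ_1: p_n(0) = P(τ > n), and for j >= 1, p_n(j) = Σ_{k<=n} f(k)·p_{n−k}(j−1)
p_1 = [7/8, 1/8]  (j = 0..1)
p_2 = [3/4, 15/64, 1/64]  (j = 0..2)
p_3 = [3/8, 37/64, 23/512, 1/512]  (j = 0..3)
p_4 = [1/8, 23/32, 19/128, 31/4096, 1/4096]  (j = 0..4)
p_5 = [0, 11/16, 9/32, 123/4096, 39/32768, 1/32768]  (j = 0..5)
E[N_5] = Σ j·p_5(j) = 44073/32768;  E[N_5²] = Σ j²·p_5(j) = 68897/32768
Var[N_5] = 68897/32768 − (44073/32768)² = 315187567/1073741824

315187567/1073741824


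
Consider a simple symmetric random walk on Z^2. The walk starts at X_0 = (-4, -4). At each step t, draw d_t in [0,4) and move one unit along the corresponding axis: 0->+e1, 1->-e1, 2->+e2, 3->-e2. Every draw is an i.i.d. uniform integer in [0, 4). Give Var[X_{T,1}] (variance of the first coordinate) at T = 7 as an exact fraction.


Outcome values over d=0..3: [1, -1, 0, 0]
Σy = 0, Σy² = 2, M = 4
μ = 0/4 = 0,  σ² = 2/4 − (0)² = 1/2
Independent increments: Var[X_7] = 7·σ² = 7·(1/2) = 7/2

7/2


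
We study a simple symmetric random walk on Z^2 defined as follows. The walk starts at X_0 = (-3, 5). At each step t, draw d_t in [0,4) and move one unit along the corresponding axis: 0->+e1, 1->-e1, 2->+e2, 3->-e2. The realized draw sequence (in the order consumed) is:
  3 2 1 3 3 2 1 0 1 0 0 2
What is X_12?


(-3, 5)

t=0: X=(-3, 5), d=3 → -e2, X_1=(-3, 4)
t=1: X=(-3, 4), d=2 → +e2, X_2=(-3, 5)
t=2: X=(-3, 5), d=1 → -e1, X_3=(-4, 5)
t=3: X=(-4, 5), d=3 → -e2, X_4=(-4, 4)
t=4: X=(-4, 4), d=3 → -e2, X_5=(-4, 3)
t=5: X=(-4, 3), d=2 → +e2, X_6=(-4, 4)
t=6: X=(-4, 4), d=1 → -e1, X_7=(-5, 4)
t=7: X=(-5, 4), d=0 → +e1, X_8=(-4, 4)
t=8: X=(-4, 4), d=1 → -e1, X_9=(-5, 4)
t=9: X=(-5, 4), d=0 → +e1, X_10=(-4, 4)
t=10: X=(-4, 4), d=0 → +e1, X_11=(-3, 4)
t=11: X=(-3, 4), d=2 → +e2, X_12=(-3, 5)


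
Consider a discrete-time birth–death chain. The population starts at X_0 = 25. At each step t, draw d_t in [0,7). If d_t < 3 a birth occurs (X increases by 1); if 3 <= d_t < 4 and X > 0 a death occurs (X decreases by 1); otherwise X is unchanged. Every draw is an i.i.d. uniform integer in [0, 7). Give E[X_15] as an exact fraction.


X can drop by at most 1 per step and X_0 = 25 > T = 15, so X_t >= 25 − t >= 10 > 0 for every t <= 15: the floor at 0 (the 'and X > 0' condition) never binds. Hence X_15 = X_0 + Σ_{t<15} Y_t with i.i.d. increments Y_t = y(d_t) ∈ {+1, −1, 0}.
Outcome values over d=0..6: [1, 1, 1, -1, 0, 0, 0]
Σy = 2, Σy² = 4, M = 7
μ = 2/7 = 2/7,  σ² = 4/7 − (2/7)² = 24/49
E[X_15] = 25 + 15·(2/7) = 205/7

205/7


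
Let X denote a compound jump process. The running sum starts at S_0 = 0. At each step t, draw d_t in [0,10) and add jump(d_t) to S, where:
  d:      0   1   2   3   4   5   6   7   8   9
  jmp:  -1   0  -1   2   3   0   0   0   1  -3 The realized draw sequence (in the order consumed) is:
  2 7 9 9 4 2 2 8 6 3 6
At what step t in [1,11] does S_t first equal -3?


t=0: S=0, d=2, jump=-1, S_1=-1
t=1: S=-1, d=7, jump=0, S_2=-1
t=2: S=-1, d=9, jump=-3, S_3=-4
t=3: S=-4, d=9, jump=-3, S_4=-7
t=4: S=-7, d=4, jump=3, S_5=-4
t=5: S=-4, d=2, jump=-1, S_6=-5
t=6: S=-5, d=2, jump=-1, S_7=-6
t=7: S=-6, d=8, jump=1, S_8=-5
t=8: S=-5, d=6, jump=0, S_9=-5
t=9: S=-5, d=3, jump=2, S_10=-3
t=10: S=-3, d=6, jump=0, S_11=-3

10


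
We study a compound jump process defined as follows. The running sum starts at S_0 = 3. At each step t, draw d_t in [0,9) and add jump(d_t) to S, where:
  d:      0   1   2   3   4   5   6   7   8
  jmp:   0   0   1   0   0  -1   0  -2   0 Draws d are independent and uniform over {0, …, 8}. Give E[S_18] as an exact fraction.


Outcome values over d=0..8: [0, 0, 1, 0, 0, -1, 0, -2, 0]
Σy = -2, Σy² = 6, M = 9
μ = -2/9 = -2/9,  σ² = 6/9 − (-2/9)² = 50/81
E[S_18] = 3 + 18·(-2/9) = -1

-1


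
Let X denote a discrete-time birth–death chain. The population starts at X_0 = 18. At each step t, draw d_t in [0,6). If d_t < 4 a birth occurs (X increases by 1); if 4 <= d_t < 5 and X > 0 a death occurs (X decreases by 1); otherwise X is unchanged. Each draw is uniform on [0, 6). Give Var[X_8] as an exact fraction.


X can drop by at most 1 per step and X_0 = 18 > T = 8, so X_t >= 18 − t >= 10 > 0 for every t <= 8: the floor at 0 (the 'and X > 0' condition) never binds. Hence X_8 = X_0 + Σ_{t<8} Y_t with i.i.d. increments Y_t = y(d_t) ∈ {+1, −1, 0}.
Outcome values over d=0..5: [1, 1, 1, 1, -1, 0]
Σy = 3, Σy² = 5, M = 6
μ = 3/6 = 1/2,  σ² = 5/6 − (1/2)² = 7/12
Independent increments: Var[X_8] = 8·σ² = 8·(7/12) = 14/3

14/3


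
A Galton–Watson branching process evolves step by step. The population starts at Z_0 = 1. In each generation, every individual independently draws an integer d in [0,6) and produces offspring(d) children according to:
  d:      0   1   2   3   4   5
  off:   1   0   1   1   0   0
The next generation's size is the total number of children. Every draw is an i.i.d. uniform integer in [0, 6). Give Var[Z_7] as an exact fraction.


127/16384

Outcome values over d=0..5: [1, 0, 1, 1, 0, 0]
Σy = 3, Σy² = 3, M = 6
μ = 3/6 = 1/2,  σ² = 3/6 − (1/2)² = 1/4
V_0 = 0, E_0 = 1
V_1 = 1/4·E_0 + (1/2)²·V_0 = 1/4;  E_1 = 1/2
V_2 = 1/4·E_1 + (1/2)²·V_1 = 3/16;  E_2 = 1/4
V_3 = 1/4·E_2 + (1/2)²·V_2 = 7/64;  E_3 = 1/8
V_4 = 1/4·E_3 + (1/2)²·V_3 = 15/256;  E_4 = 1/16
V_5 = 1/4·E_4 + (1/2)²·V_4 = 31/1024;  E_5 = 1/32
V_6 = 1/4·E_5 + (1/2)²·V_5 = 63/4096;  E_6 = 1/64
V_7 = 1/4·E_6 + (1/2)²·V_6 = 127/16384;  E_7 = 1/128


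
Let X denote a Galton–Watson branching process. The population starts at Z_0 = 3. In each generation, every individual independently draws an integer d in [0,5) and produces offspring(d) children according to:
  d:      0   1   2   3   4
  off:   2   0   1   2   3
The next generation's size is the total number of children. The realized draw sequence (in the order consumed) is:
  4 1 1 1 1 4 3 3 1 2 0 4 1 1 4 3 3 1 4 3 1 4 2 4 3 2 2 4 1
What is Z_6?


gen 0: Z_0=3, draws=[4, 1, 1], offspring=[3, 0, 0], Z_1=3
gen 1: Z_1=3, draws=[1, 1, 4], offspring=[0, 0, 3], Z_2=3
gen 2: Z_2=3, draws=[3, 3, 1], offspring=[2, 2, 0], Z_3=4
gen 3: Z_3=4, draws=[2, 0, 4, 1], offspring=[1, 2, 3, 0], Z_4=6
gen 4: Z_4=6, draws=[1, 4, 3, 3, 1, 4], offspring=[0, 3, 2, 2, 0, 3], Z_5=10
gen 5: Z_5=10, draws=[3, 1, 4, 2, 4, 3, 2, 2, 4, 1], offspring=[2, 0, 3, 1, 3, 2, 1, 1, 3, 0], Z_6=16

16


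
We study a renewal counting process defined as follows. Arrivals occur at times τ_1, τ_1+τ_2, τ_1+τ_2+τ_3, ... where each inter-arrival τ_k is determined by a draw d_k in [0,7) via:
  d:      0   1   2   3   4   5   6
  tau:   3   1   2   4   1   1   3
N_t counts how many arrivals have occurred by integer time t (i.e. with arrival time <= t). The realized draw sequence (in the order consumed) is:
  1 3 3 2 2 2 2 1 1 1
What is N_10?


draw d_1=1: τ_1=1, arrival time A_1=1
draw d_2=3: τ_2=4, arrival time A_2=5
draw d_3=3: τ_3=4, arrival time A_3=9
draw d_4=2: τ_4=2, arrival time A_4=11
draw d_5=2: τ_5=2, arrival time A_5=13
draw d_6=2: τ_6=2, arrival time A_6=15
draw d_7=2: τ_7=2, arrival time A_7=17
draw d_8=1: τ_8=1, arrival time A_8=18
draw d_9=1: τ_9=1, arrival time A_9=19
draw d_10=1: τ_10=1, arrival time A_10=20
N_t over t=0..10: 0:0 1:1 2:1 3:1 4:1 5:2 6:2 7:2 8:2 9:3 10:3

3
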